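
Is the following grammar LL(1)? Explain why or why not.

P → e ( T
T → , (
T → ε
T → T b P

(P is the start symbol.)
A grammar is LL(1) if for each non-terminal N with multiple productions, the predict sets of those productions are pairwise disjoint, where PREDICT(N → α) = (FIRST(α) \ {ε}) ∪ (FOLLOW(N) if α ⇒* ε).

Relevant sets:
  FIRST(T) = { ',', 'b', ε }
  FOLLOW(T) = { $, 'b' }

For T:
  PREDICT(T → ',' '(') = { ',' }
  PREDICT(T → ε) = { $, 'b' }
  PREDICT(T → T b P) = { ',', 'b' }
P has a single production, so nothing to check there.

Conflict found: Predict set conflict for T: { ',' }
The grammar is NOT LL(1).

Answer: No. Predict set conflict for T: { ',' }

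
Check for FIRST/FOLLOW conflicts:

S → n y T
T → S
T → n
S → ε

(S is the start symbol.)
No FIRST/FOLLOW conflicts.

Nullable non-terminals: S, T.
FIRST sets used below: FIRST(S) = { 'n', ε }

S: nullable alternative(s) S → ε; FOLLOW(S) = { $ }
  S → n y T: FIRST \ {ε} = { 'n' } — disjoint from FOLLOW(S)
  S → ε: FIRST \ {ε} = { } — this is the only nullable alternative, skip

T: nullable alternative(s) T → S; FOLLOW(T) = { $ }
  T → S: FIRST \ {ε} = { 'n' } — this is the only nullable alternative, skip
  T → n: FIRST \ {ε} = { 'n' } — disjoint from FOLLOW(T)

No FIRST/FOLLOW conflicts found.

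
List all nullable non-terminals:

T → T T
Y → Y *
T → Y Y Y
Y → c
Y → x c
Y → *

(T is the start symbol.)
A non-terminal is nullable if it can derive ε (the empty string): either it has an ε-production, or it has a production whose right-hand side consists entirely of nullable non-terminals.

There are no ε-productions, so no non-terminal can derive ε.
No non-terminals are nullable.

Answer: None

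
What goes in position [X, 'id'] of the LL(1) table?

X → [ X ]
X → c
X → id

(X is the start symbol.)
To find M[X, 'id'], we find productions for X where 'id' is in the predict set (PREDICT(N → α) = (FIRST(α) \ {ε}) ∪ (FOLLOW(N) if α ⇒* ε)).

X → [ X ]: PREDICT = { '[' }
X → c: PREDICT = { 'c' }
X → id: PREDICT = { 'id' }
  'id' is in predict set, so this production goes in M[X, 'id']

M[X, 'id'] = X → id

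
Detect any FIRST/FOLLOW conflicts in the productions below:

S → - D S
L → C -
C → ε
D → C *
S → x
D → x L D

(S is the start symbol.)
Nullable non-terminals: C.
C has a nullable alternative but only one production, so nothing to check.

D, L, S have no nullable alternative, so no FIRST/FOLLOW check is needed there.

No FIRST/FOLLOW conflicts found.

Answer: No FIRST/FOLLOW conflicts.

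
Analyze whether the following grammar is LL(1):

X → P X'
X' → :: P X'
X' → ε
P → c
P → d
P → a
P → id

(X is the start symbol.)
Yes, the grammar is LL(1).

A grammar is LL(1) if for each non-terminal N with multiple productions, the predict sets of those productions are pairwise disjoint, where PREDICT(N → α) = (FIRST(α) \ {ε}) ∪ (FOLLOW(N) if α ⇒* ε).

Relevant sets:
  FOLLOW(X') = { $ }

For X':
  PREDICT(X' → :: P X') = { '::' }
  PREDICT(X' → ε) = { $ }
For P:
  PREDICT(P → c) = { 'c' }
  PREDICT(P → d) = { 'd' }
  PREDICT(P → a) = { 'a' }
  PREDICT(P → id) = { 'id' }
X has a single production, so nothing to check there.

All predict sets are disjoint. The grammar IS LL(1).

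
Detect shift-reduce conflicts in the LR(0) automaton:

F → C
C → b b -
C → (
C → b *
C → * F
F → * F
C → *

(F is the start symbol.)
Augment with F' → F and build the canonical LR(0) collection (I0 = CLOSURE({[F' → . F]}), then GOTO on every symbol after a dot until no new states appear). It has 10 states:
  I0: { [C → . (], [C → . * F], [C → . *], [C → . b *], [C → . b b -], [F → . * F], [F → . C], [F' → . F] }  — shift
  I1: { [C → ( .] }  — reduce
  I2: { [C → * . F], [C → * .], [C → . (], [C → . * F], [C → . *], [C → . b *], [C → . b b -], [F → * . F], [F → . * F], [F → . C] }  — shift, reduce
  I3: { [F → C .] }  — reduce
  I4: { [F' → F .] }  — accept
  I5: { [C → b . *], [C → b . b -] }  — shift
  I6: { [C → b * .] }  — reduce
  I7: { [C → b b . -] }  — shift
  I8: { [C → b b - .] }  — reduce
  I9: { [C → * F .], [F → * F .] }  — 2 reduces

I2 contains reduce item [C → * .] and shift items [C → . (], [C → . *], [C → . * F], [C → . b *], [C → . b b -], [F → . * F] — shift-reduce conflict.

Answer: Yes — I2: [C → * .] vs [C → . (]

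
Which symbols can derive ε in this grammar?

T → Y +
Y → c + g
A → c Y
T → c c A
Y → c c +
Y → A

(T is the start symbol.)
A non-terminal is nullable if it can derive ε (the empty string): either it has an ε-production, or it has a production whose right-hand side consists entirely of nullable non-terminals.

There are no ε-productions, so no non-terminal can derive ε.
No non-terminals are nullable.

Answer: None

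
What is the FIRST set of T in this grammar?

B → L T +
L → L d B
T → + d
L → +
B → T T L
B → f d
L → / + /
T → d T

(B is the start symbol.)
{ '+', 'd' }

From T → + d:
  - '+' is a terminal: add '+' and stop
From T → d T:
  - d is a terminal: add 'd' and stop

Collecting: FIRST(T) = { '+', 'd' }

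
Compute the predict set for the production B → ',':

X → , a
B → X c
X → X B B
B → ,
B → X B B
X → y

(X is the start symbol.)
PREDICT(B → ',') = (FIRST(RHS) \ {ε}) ∪ (FOLLOW(B) if ε ∈ FIRST(RHS), i.e. RHS ⇒* ε)
FIRST(',') = { ',' }
ε ∉ FIRST(','), so FOLLOW(B) is not added.
PREDICT(B → ',') = { ',' }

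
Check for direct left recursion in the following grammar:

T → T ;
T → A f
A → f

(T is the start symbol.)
Yes, T is left-recursive

T → T ;: LEFT RECURSIVE (starts with T)
T → A f: starts with A
A → f: starts with f

The grammar has direct left recursion on: T.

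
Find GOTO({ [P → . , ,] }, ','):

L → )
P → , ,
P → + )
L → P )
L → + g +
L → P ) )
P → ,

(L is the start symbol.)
{ [P → , . ,] }

GOTO(I, ',') = CLOSURE({ [A → αX.β] : [A → α.Xβ] ∈ I, X = ',' })

Items with dot before ',', with the dot advanced:
  [P → . , ,] → [P → , . ,]
Closure adds nothing (no advanced item has the dot before a non-terminal).

GOTO = { [P → , . ,] }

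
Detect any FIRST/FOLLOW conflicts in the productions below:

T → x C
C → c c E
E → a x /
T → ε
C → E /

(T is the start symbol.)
No FIRST/FOLLOW conflicts.

A FIRST/FOLLOW conflict occurs when a non-terminal N has a nullable alternative N → β (β ⇒* ε) and another alternative N → α with FIRST(α) ∩ FOLLOW(N) ≠ ∅: on such a lookahead the parser cannot decide between expanding α and letting N vanish via β.

Nullable non-terminals: T.

T: nullable alternative(s) T → ε; FOLLOW(T) = { $ }
  T → x C: FIRST \ {ε} = { 'x' } — disjoint from FOLLOW(T)
  T → ε: FIRST \ {ε} = { } — this is the only nullable alternative, skip

C, E have no nullable alternative, so no FIRST/FOLLOW check is needed there.

No FIRST/FOLLOW conflicts found.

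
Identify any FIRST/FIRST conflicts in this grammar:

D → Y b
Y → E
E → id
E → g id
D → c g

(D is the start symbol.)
No FIRST/FIRST conflicts.

A FIRST/FIRST conflict occurs when two productions N → α and N → β for the same non-terminal have FIRST(α) ∩ FIRST(β) ≠ ∅ (with ε ∈ FIRST of a nullable right-hand side, so two nullable alternatives also conflict).

FIRST sets of the non-terminals at (or reachable through a nullable prefix from) the front of some alternative:
  FIRST(Y) = { 'g', 'id' }

Productions for D:
  D → Y b: FIRST = { 'g', 'id' }
  D → c g: FIRST = { 'c' }
Productions for E:
  E → id: FIRST = { 'id' }
  E → g id: FIRST = { 'g' }
Y has only one production, so no FIRST/FIRST conflict is possible there.

All alternatives of each non-terminal have pairwise disjoint FIRST sets.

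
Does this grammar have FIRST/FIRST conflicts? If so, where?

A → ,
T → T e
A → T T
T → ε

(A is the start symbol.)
FIRST sets of the non-terminals at (or reachable through a nullable prefix from) the front of some alternative:
  FIRST(T) = { 'e', ε }

Productions for A:
  A → ,: FIRST = { ',' }
  A → T T: FIRST = { 'e', ε }
Productions for T:
  T → T e: FIRST = { 'e' }
  T → ε: FIRST = { ε }

All alternatives of each non-terminal have pairwise disjoint FIRST sets.

Answer: No FIRST/FIRST conflicts.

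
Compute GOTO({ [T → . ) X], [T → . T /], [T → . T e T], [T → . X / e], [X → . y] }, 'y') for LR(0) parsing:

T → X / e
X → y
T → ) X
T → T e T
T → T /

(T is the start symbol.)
{ [X → y .] }

GOTO(I, 'y') = CLOSURE({ [A → αX.β] : [A → α.Xβ] ∈ I, X = 'y' })

Items with dot before 'y', with the dot advanced:
  [X → . y] → [X → y .]
Closure adds nothing (no advanced item has the dot before a non-terminal).

GOTO = { [X → y .] }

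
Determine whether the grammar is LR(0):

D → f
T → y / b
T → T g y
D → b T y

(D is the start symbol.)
Yes, the grammar is LR(0)

Augment with D' → D and build the canonical LR(0) collection (I0 = CLOSURE({[D' → . D]}), then GOTO on every symbol after a dot until no new states appear). It has 11 states:
  I0: { [D → . b T y], [D → . f], [D' → . D] }  — shift
  I1: { [D' → D .] }  — accept
  I2: { [D → b . T y], [T → . T g y], [T → . y / b] }  — shift
  I3: { [D → f .] }  — reduce
  I4: { [D → b T . y], [T → T . g y] }  — shift
  I5: { [T → y . / b] }  — shift
  I6: { [T → y / . b] }  — shift
  I7: { [T → y / b .] }  — reduce
  I8: { [T → T g . y] }  — shift
  I9: { [D → b T y .] }  — reduce
  I10: { [T → T g y .] }  — reduce

Every state is either a pure shift/goto state or contains exactly one complete item and nothing to shift — no conflicts. The grammar is LR(0).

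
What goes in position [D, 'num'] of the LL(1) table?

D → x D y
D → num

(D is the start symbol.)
To find M[D, 'num'], we find productions for D where 'num' is in the predict set (PREDICT(N → α) = (FIRST(α) \ {ε}) ∪ (FOLLOW(N) if α ⇒* ε)).

D → x D y: PREDICT = { 'x' }
D → num: PREDICT = { 'num' }
  'num' is in predict set, so this production goes in M[D, 'num']

M[D, 'num'] = D → num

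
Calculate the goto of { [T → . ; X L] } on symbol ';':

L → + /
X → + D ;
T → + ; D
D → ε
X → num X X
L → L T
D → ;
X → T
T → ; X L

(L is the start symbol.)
GOTO(I, ';') = CLOSURE({ [A → αX.β] : [A → α.Xβ] ∈ I, X = ';' })

Items with dot before ';', with the dot advanced:
  [T → . ; X L] → [T → ; . X L]
Closure of the advanced items:
  [T → ; . X L] has the dot before X: add [X → . + D ;], [X → . num X X], [X → . T]
  [X → . T] has the dot before T: add [T → . + ; D], [T → . ; X L]

GOTO = { [T → . + ; D], [T → . ; X L], [T → ; . X L], [X → . + D ;], [X → . T], [X → . num X X] }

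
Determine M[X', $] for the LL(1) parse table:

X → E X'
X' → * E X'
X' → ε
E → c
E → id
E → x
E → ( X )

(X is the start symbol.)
X' → ε

To find M[X', $], we find productions for X' where $ is in the predict set (PREDICT(N → α) = (FIRST(α) \ {ε}) ∪ (FOLLOW(N) if α ⇒* ε)).

Relevant sets:
  FOLLOW(X') = { $, ')' }

X' → * E X': PREDICT = { '*' }
X' → ε: PREDICT = { $, ')' }
  $ is in predict set, so this production goes in M[X', $]

M[X', $] = X' → ε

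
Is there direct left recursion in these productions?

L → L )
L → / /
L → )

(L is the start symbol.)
L → L ): LEFT RECURSIVE (starts with L)
L → / /: starts with '/'
L → ): starts with ')'

The grammar has direct left recursion on: L.

Answer: Yes, L is left-recursive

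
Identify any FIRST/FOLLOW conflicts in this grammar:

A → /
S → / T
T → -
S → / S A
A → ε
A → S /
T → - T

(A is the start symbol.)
Yes. A → '/' with FOLLOW(A) on { '/' }; A → S '/' with FOLLOW(A) on { '/' }

Nullable non-terminals: A.
FIRST sets used below: FIRST(S) = { '/' }

A: nullable alternative(s) A → ε; FOLLOW(A) = { $, '/' }
  A → /: FIRST \ {ε} = { '/' } — overlaps FOLLOW(A) on { '/' }: CONFLICT
  A → ε: FIRST \ {ε} = { } — this is the only nullable alternative, skip
  A → S /: FIRST \ {ε} = { '/' } — overlaps FOLLOW(A) on { '/' }: CONFLICT

S, T have no nullable alternative, so no FIRST/FOLLOW check is needed there.

So the grammar has 2 FIRST/FOLLOW conflicts (marked CONFLICT above).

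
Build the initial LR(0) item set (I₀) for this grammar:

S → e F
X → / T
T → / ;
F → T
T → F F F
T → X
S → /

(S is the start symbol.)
First, augment the grammar with S' → S
I₀ = CLOSURE({ [S' → . S] }):
  [S' → . S] has the dot before S: add [S → . e F], [S → . /]
No further items can be added.

I₀ = { [S → . /], [S → . e F], [S' → . S] }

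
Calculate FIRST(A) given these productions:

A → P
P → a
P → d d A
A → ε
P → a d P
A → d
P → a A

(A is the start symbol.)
{ 'a', 'd', ε }

FIRST sets of the other non-terminals involved (by the same procedure, iterated to a fixed point):
  FIRST(P) = { 'a', 'd' }

From A → P:
  - P is a non-terminal: add FIRST(P) \ {ε} = { 'a', 'd' }
    P is not nullable, so stop
From A → ε:
  - ε-production, so ε ∈ FIRST(A)
From A → d:
  - d is a terminal: add 'd' and stop

Collecting: FIRST(A) = { 'a', 'd', ε }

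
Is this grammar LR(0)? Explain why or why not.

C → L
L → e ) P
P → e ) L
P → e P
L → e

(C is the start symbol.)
Augment with C' → C and build the canonical LR(0) collection (I0 = CLOSURE({[C' → . C]}), then GOTO on every symbol after a dot until no new states appear). It has 10 states:
  I0: { [C → . L], [C' → . C], [L → . e ) P], [L → . e] }  — shift
  I1: { [C' → C .] }  — accept
  I2: { [C → L .] }  — reduce
  I3: { [L → e . ) P], [L → e .] }  — shift, reduce
  I4: { [L → e ) . P], [P → . e ) L], [P → . e P] }  — shift
  I5: { [L → e ) P .] }  — reduce
  I6: { [P → . e ) L], [P → . e P], [P → e . ) L], [P → e . P] }  — shift
  I7: { [L → . e ) P], [L → . e], [P → e ) . L] }  — shift
  I8: { [P → e P .] }  — reduce
  I9: { [P → e ) L .] }  — reduce

Conflict in state I3:
  Shift-reduce conflict between [L → e .] and [L → e . ) P]
So the grammar is NOT LR(0).

Answer: No. Shift-reduce conflict between [L → e .] and [L → e . ) P]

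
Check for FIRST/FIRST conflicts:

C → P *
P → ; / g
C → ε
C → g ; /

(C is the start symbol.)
No FIRST/FIRST conflicts.

FIRST sets of the non-terminals at (or reachable through a nullable prefix from) the front of some alternative:
  FIRST(P) = { ';' }

Productions for C:
  C → P *: FIRST = { ';' }
  C → ε: FIRST = { ε }
  C → g ; /: FIRST = { 'g' }
P has only one production, so no FIRST/FIRST conflict is possible there.

All alternatives of each non-terminal have pairwise disjoint FIRST sets.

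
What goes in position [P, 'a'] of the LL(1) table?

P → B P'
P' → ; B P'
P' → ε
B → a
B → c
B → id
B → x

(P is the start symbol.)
P → B P'

To find M[P, 'a'], we find productions for P where 'a' is in the predict set (PREDICT(N → α) = (FIRST(α) \ {ε}) ∪ (FOLLOW(N) if α ⇒* ε)).

Relevant sets:
  FIRST(B) = { 'a', 'c', 'id', 'x' }

P → B P': PREDICT = { 'a', 'c', 'id', 'x' }
  'a' is in predict set, so this production goes in M[P, 'a']

M[P, 'a'] = P → B P'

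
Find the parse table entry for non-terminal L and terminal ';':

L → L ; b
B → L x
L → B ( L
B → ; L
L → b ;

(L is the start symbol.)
To find M[L, ';'], we find productions for L where ';' is in the predict set (PREDICT(N → α) = (FIRST(α) \ {ε}) ∪ (FOLLOW(N) if α ⇒* ε)).

Relevant sets:
  FIRST(L) = { ';', 'b' }
  FIRST(B) = { ';', 'b' }

L → L ; b: PREDICT = { ';', 'b' }
  ';' is in predict set, so this production goes in M[L, ';']
L → B ( L: PREDICT = { ';', 'b' }
  ';' is in predict set, so this production goes in M[L, ';']
L → b ;: PREDICT = { 'b' }

M[L, ';'] = L → L ; b, L → B ( L  (a multiply-defined cell — the grammar is not LL(1))

Answer: L → L ; b, L → B ( L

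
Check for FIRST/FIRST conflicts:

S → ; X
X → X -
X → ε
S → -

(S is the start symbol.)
A FIRST/FIRST conflict occurs when two productions N → α and N → β for the same non-terminal have FIRST(α) ∩ FIRST(β) ≠ ∅ (with ε ∈ FIRST of a nullable right-hand side, so two nullable alternatives also conflict).

FIRST sets of the non-terminals at (or reachable through a nullable prefix from) the front of some alternative:
  FIRST(X) = { '-', ε }

Productions for S:
  S → ; X: FIRST = { ';' }
  S → -: FIRST = { '-' }
Productions for X:
  X → X -: FIRST = { '-' }
  X → ε: FIRST = { ε }

All alternatives of each non-terminal have pairwise disjoint FIRST sets.

Answer: No FIRST/FIRST conflicts.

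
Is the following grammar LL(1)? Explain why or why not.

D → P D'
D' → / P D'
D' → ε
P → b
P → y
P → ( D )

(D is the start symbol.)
Relevant sets:
  FOLLOW(D') = { $, ')' }

For D':
  PREDICT(D' → '/' P D') = { '/' }
  PREDICT(D' → ε) = { $, ')' }
For P:
  PREDICT(P → b) = { 'b' }
  PREDICT(P → y) = { 'y' }
  PREDICT(P → '(' D ')') = { '(' }
D has a single production, so nothing to check there.

All predict sets are disjoint. The grammar IS LL(1).

Answer: Yes, the grammar is LL(1).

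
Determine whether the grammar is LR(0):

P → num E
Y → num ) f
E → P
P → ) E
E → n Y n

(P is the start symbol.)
Augment with P' → P and build the canonical LR(0) collection (I0 = CLOSURE({[P' → . P]}), then GOTO on every symbol after a dot until no new states appear). It has 13 states:
  I0: { [P → . ) E], [P → . num E], [P' → . P] }  — shift
  I1: { [E → . P], [E → . n Y n], [P → ) . E], [P → . ) E], [P → . num E] }  — shift
  I2: { [P' → P .] }  — accept
  I3: { [E → . P], [E → . n Y n], [P → . ) E], [P → . num E], [P → num . E] }  — shift
  I4: { [P → num E .] }  — reduce
  I5: { [E → P .] }  — reduce
  I6: { [E → n . Y n], [Y → . num ) f] }  — shift
  I7: { [E → n Y . n] }  — shift
  I8: { [Y → num . ) f] }  — shift
  I9: { [Y → num ) . f] }  — shift
  I10: { [Y → num ) f .] }  — reduce
  I11: { [E → n Y n .] }  — reduce
  I12: { [P → ) E .] }  — reduce

Every state is either a pure shift/goto state or contains exactly one complete item and nothing to shift — no conflicts. The grammar is LR(0).

Answer: Yes, the grammar is LR(0)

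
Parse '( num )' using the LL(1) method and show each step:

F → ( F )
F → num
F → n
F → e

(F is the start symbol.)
Stack is shown with the top on the left.

Stack    Input      Action
--------------------------
F $      ( num ) $  output F → ( F )
( F ) $  ( num ) $  match '('
F ) $    num ) $    output F → num
num ) $  num ) $    match 'num'
) $      ) $        match ')'
$        $          accept

The string is accepted.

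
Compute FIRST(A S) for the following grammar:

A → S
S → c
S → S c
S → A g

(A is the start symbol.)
{ 'c' }

FIRST sets of the non-terminals involved (from the grammar, by fixed-point iteration):
  FIRST(A) = { 'c' }

To compute FIRST(A S), process the symbols left to right:
Symbol A is a non-terminal. Add FIRST(A) \ {ε} = { 'c' }
A is not nullable (ε ∉ FIRST(A)), so stop here.
FIRST(A S) = { 'c' }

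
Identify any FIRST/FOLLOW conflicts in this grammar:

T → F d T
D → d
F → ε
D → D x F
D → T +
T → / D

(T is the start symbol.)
No FIRST/FOLLOW conflicts.

Nullable non-terminals: F.
F has a nullable alternative but only one production, so nothing to check.

D, T have no nullable alternative, so no FIRST/FOLLOW check is needed there.

No FIRST/FOLLOW conflicts found.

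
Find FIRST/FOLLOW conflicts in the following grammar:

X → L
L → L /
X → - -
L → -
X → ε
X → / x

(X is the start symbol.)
A FIRST/FOLLOW conflict occurs when a non-terminal N has a nullable alternative N → β (β ⇒* ε) and another alternative N → α with FIRST(α) ∩ FOLLOW(N) ≠ ∅: on such a lookahead the parser cannot decide between expanding α and letting N vanish via β.

Nullable non-terminals: X.
FIRST sets used below: FIRST(L) = { '-' }

X: nullable alternative(s) X → ε; FOLLOW(X) = { $ }
  X → L: FIRST \ {ε} = { '-' } — disjoint from FOLLOW(X)
  X → - -: FIRST \ {ε} = { '-' } — disjoint from FOLLOW(X)
  X → ε: FIRST \ {ε} = { } — this is the only nullable alternative, skip
  X → / x: FIRST \ {ε} = { '/' } — disjoint from FOLLOW(X)

L has no nullable alternative, so no FIRST/FOLLOW check is needed there.

No FIRST/FOLLOW conflicts found.

Answer: No FIRST/FOLLOW conflicts.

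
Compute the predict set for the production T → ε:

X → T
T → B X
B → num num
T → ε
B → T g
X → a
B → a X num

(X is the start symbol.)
{ $, 'g', 'num' }

PREDICT(T → ε) = (FIRST(RHS) \ {ε}) ∪ (FOLLOW(T) if ε ∈ FIRST(RHS), i.e. RHS ⇒* ε)
The right-hand side is ε (FIRST(ε) = { ε }), so the predict set is FOLLOW(T) = { $, 'g', 'num' }
PREDICT(T → ε) = { $, 'g', 'num' }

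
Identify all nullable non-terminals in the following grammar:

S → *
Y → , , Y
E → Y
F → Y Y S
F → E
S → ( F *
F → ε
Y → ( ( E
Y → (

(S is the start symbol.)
{ 'F' }

ε-productions: F → ε
So F is immediately nullable.
No further non-terminal can be added: every production for the remaining non-terminals contains a terminal or a non-nullable non-terminal.
Nullable = { 'F' }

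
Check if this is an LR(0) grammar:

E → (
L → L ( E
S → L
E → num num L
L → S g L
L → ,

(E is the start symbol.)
Augment with E' → E and build the canonical LR(0) collection (I0 = CLOSURE({[E' → . E]}), then GOTO on every symbol after a dot until no new states appear). It has 12 states:
  I0: { [E → . (], [E → . num num L], [E' → . E] }  — shift
  I1: { [E → ( .] }  — reduce
  I2: { [E' → E .] }  — accept
  I3: { [E → num . num L] }  — shift
  I4: { [E → num num . L], [L → . ,], [L → . L ( E], [L → . S g L], [S → . L] }  — shift
  I5: { [L → , .] }  — reduce
  I6: { [E → num num L .], [L → L . ( E], [S → L .] }  — shift, 2 reduces
  I7: { [L → S . g L] }  — shift
  I8: { [L → . ,], [L → . L ( E], [L → . S g L], [L → S g . L], [S → . L] }  — shift
  I9: { [L → L . ( E], [L → S g L .], [S → L .] }  — shift, 2 reduces
  I10: { [E → . (], [E → . num num L], [L → L ( . E] }  — shift
  I11: { [L → L ( E .] }  — reduce

Conflict in state I6:
  Shift-reduce conflict between [E → num num L .] and [L → L . ( E]
So the grammar is NOT LR(0).

Answer: No. Shift-reduce conflict between [E → num num L .] and [L → L . ( E]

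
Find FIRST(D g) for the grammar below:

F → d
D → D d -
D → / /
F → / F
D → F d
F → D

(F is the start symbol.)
FIRST sets of the non-terminals involved (from the grammar, by fixed-point iteration):
  FIRST(D) = { '/', 'd' }

To compute FIRST(D g), process the symbols left to right:
Symbol D is a non-terminal. Add FIRST(D) \ {ε} = { '/', 'd' }
D is not nullable (ε ∉ FIRST(D)), so stop here.
FIRST(D g) = { '/', 'd' }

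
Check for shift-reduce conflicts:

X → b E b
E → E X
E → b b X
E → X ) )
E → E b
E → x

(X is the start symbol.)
Yes — I8: [E → b b X .] vs [E → X . ) )]; I12: [E → E b .] vs [E → . b b X]

A shift-reduce conflict occurs when an LR(0) state has both:
  - a complete (reduce) item [A → α .] (dot at the end), and
  - a shift item [B → β . c γ] (dot before a terminal).

Augment with X' → X and build the canonical LR(0) collection (I0 = CLOSURE({[X' → . X]}), then GOTO on every symbol after a dot until no new states appear). It has 13 states:
  I0: { [X → . b E b], [X' → . X] }  — shift
  I1: { [X' → X .] }  — accept
  I2: { [E → . E X], [E → . E b], [E → . X ) )], [E → . b b X], [E → . x], [X → . b E b], [X → b . E b] }  — shift
  I3: { [E → E . X], [E → E . b], [X → . b E b], [X → b E . b] }  — shift
  I4: { [E → X . ) )] }  — shift
  I5: { [E → . E X], [E → . E b], [E → . X ) )], [E → . b b X], [E → . x], [E → b . b X], [X → . b E b], [X → b . E b] }  — shift
  I6: { [E → x .] }  — reduce
  I7: { [E → . E X], [E → . E b], [E → . X ) )], [E → . b b X], [E → . x], [E → b . b X], [E → b b . X], [X → . b E b], [X → b . E b] }  — shift
  I8: { [E → X . ) )], [E → b b X .] }  — shift, reduce
  I9: { [E → X ) . )] }  — shift
  I10: { [E → X ) ) .] }  — reduce
  I11: { [E → E X .] }  — reduce
  I12: { [E → . E X], [E → . E b], [E → . X ) )], [E → . b b X], [E → . x], [E → E b .], [X → . b E b], [X → b . E b], [X → b E b .] }  — shift, 2 reduces

I8 contains reduce item [E → b b X .] and shift item [E → X . ) )] — shift-reduce conflict.
I12 contains reduce items [E → E b .], [X → b E b .] and shift items [E → . b b X], [E → . x], [X → . b E b] — shift-reduce conflict.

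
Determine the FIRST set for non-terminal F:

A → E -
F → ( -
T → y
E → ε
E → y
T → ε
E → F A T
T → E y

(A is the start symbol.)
To compute FIRST(F), examine every production with F on the left-hand side, reading each right-hand side left to right until a non-nullable symbol is reached.

From F → ( -:
  - '(' is a terminal: add '(' and stop

Collecting: FIRST(F) = { '(' }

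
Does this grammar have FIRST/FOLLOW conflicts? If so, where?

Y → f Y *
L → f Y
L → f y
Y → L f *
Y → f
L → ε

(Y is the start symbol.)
A FIRST/FOLLOW conflict occurs when a non-terminal N has a nullable alternative N → β (β ⇒* ε) and another alternative N → α with FIRST(α) ∩ FOLLOW(N) ≠ ∅: on such a lookahead the parser cannot decide between expanding α and letting N vanish via β.

Nullable non-terminals: L.

L: nullable alternative(s) L → ε; FOLLOW(L) = { 'f' }
  L → f Y: FIRST \ {ε} = { 'f' } — overlaps FOLLOW(L) on { 'f' }: CONFLICT
  L → f y: FIRST \ {ε} = { 'f' } — overlaps FOLLOW(L) on { 'f' }: CONFLICT
  L → ε: FIRST \ {ε} = { } — this is the only nullable alternative, skip

Y has no nullable alternative, so no FIRST/FOLLOW check is needed there.

So the grammar has 2 FIRST/FOLLOW conflicts (marked CONFLICT above).

Answer: Yes. L → f Y with FOLLOW(L) on { 'f' }; L → f y with FOLLOW(L) on { 'f' }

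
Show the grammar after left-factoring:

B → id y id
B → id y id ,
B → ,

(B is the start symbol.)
B → id y id B'
B' → ε
B' → ,
B → ,

Left-factoring transforms A → αβ₁ | αβ₂ into A → αA' and A' → β₁ | β₂
(α is the longest common prefix among the alternatives). Repeat until
no nonterminal has two alternatives with a common prefix.

Round 1: B has alternatives sharing prefix 'id y id'. Introduce B': B → id y id B'
  Add: B' → ε
  Add: B' → ,

No remaining common prefixes — done.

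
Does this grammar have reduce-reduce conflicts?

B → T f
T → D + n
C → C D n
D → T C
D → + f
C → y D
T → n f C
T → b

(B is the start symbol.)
Augment with B' → B and build the canonical LR(0) collection (I0 = CLOSURE({[B' → . B]}), then GOTO on every symbol after a dot until no new states appear). It has 19 states:
  I0: { [B → . T f], [B' → . B], [D → . + f], [D → . T C], [T → . D + n], [T → . b], [T → . n f C] }  — shift
  I1: { [D → + . f] }  — shift
  I2: { [B' → B .] }  — accept
  I3: { [T → D . + n] }  — shift
  I4: { [B → T . f], [C → . C D n], [C → . y D], [D → T . C] }  — shift
  I5: { [T → b .] }  — reduce
  I6: { [T → n . f C] }  — shift
  I7: { [C → . C D n], [C → . y D], [T → n f . C] }  — shift
  I8: { [C → C . D n], [D → . + f], [D → . T C], [T → . D + n], [T → . b], [T → . n f C], [T → n f C .] }  — shift, reduce
  I9: { [C → y . D], [D → . + f], [D → . T C], [T → . D + n], [T → . b], [T → . n f C] }  — shift
  I10: { [C → y D .], [T → D . + n] }  — shift, reduce
  I11: { [C → . C D n], [C → . y D], [D → T . C] }  — shift
  I12: { [C → C . D n], [D → . + f], [D → . T C], [D → T C .], [T → . D + n], [T → . b], [T → . n f C] }  — shift, reduce
  I13: { [C → C D . n], [T → D . + n] }  — shift
  I14: { [T → D + . n] }  — shift
  I15: { [C → C D n .] }  — reduce
  I16: { [T → D + n .] }  — reduce
  I17: { [B → T f .] }  — reduce
  I18: { [D → + f .] }  — reduce

No state contains more than one complete item.

Answer: No reduce-reduce conflicts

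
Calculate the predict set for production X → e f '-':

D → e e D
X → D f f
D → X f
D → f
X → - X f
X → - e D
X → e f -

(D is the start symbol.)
PREDICT(X → e f '-') = (FIRST(RHS) \ {ε}) ∪ (FOLLOW(X) if ε ∈ FIRST(RHS), i.e. RHS ⇒* ε)
FIRST(e f '-') = { 'e' }
ε ∉ FIRST(e f '-'), so FOLLOW(X) is not added.
PREDICT(X → e f '-') = { 'e' }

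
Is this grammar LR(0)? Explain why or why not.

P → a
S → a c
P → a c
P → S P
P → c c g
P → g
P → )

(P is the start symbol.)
A grammar is LR(0) if no state in the canonical LR(0) collection has:
  - both a shift item (dot before a terminal) and a complete item (shift-reduce conflict), or
  - two or more complete items (reduce-reduce conflict; the accept item [P' → P .] counts as a complete item here).

Augment with P' → P and build the canonical LR(0) collection (I0 = CLOSURE({[P' → . P]}), then GOTO on every symbol after a dot until no new states appear). It has 11 states:
  I0: { [P → . )], [P → . S P], [P → . a c], [P → . a], [P → . c c g], [P → . g], [P' → . P], [S → . a c] }  — shift
  I1: { [P → ) .] }  — reduce
  I2: { [P' → P .] }  — accept
  I3: { [P → . )], [P → . S P], [P → . a c], [P → . a], [P → . c c g], [P → . g], [P → S . P], [S → . a c] }  — shift
  I4: { [P → a . c], [P → a .], [S → a . c] }  — shift, reduce
  I5: { [P → c . c g] }  — shift
  I6: { [P → g .] }  — reduce
  I7: { [P → c c . g] }  — shift
  I8: { [P → c c g .] }  — reduce
  I9: { [P → a c .], [S → a c .] }  — 2 reduces
  I10: { [P → S P .] }  — reduce

Conflict in state I4:
  Shift-reduce conflict between [P → a .] and [P → a . c]
So the grammar is NOT LR(0).

Answer: No. Shift-reduce conflict between [P → a .] and [P → a . c]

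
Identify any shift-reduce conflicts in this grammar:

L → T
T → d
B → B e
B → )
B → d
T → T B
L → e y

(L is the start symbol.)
A shift-reduce conflict occurs when an LR(0) state has both:
  - a complete (reduce) item [A → α .] (dot at the end), and
  - a shift item [B → β . c γ] (dot before a terminal).

Augment with L' → L and build the canonical LR(0) collection (I0 = CLOSURE({[L' → . L]}), then GOTO on every symbol after a dot until no new states appear). It has 10 states:
  I0: { [L → . T], [L → . e y], [L' → . L], [T → . T B], [T → . d] }  — shift
  I1: { [L' → L .] }  — accept
  I2: { [B → . )], [B → . B e], [B → . d], [L → T .], [T → T . B] }  — shift, reduce
  I3: { [T → d .] }  — reduce
  I4: { [L → e . y] }  — shift
  I5: { [L → e y .] }  — reduce
  I6: { [B → ) .] }  — reduce
  I7: { [B → B . e], [T → T B .] }  — shift, reduce
  I8: { [B → d .] }  — reduce
  I9: { [B → B e .] }  — reduce

I2 contains reduce item [L → T .] and shift items [B → . )], [B → . d] — shift-reduce conflict.
I7 contains reduce item [T → T B .] and shift item [B → B . e] — shift-reduce conflict.

Answer: Yes — I2: [L → T .] vs [B → . )]; I7: [T → T B .] vs [B → B . e]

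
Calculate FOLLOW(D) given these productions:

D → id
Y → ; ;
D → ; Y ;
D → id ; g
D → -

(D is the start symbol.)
D is the start symbol, so $ ∈ FOLLOW(D).
D does not occur on any right-hand side.

Taking the union: FOLLOW(D) = { $ }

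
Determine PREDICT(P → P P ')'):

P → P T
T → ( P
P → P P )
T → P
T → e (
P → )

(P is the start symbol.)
{ ')' }

PREDICT(P → P P ')') = (FIRST(RHS) \ {ε}) ∪ (FOLLOW(P) if ε ∈ FIRST(RHS), i.e. RHS ⇒* ε)
FIRST(P) = { ')' }
FIRST(P P ')') = { ')' }
ε ∉ FIRST(P P ')'), so FOLLOW(P) is not added.
PREDICT(P → P P ')') = { ')' }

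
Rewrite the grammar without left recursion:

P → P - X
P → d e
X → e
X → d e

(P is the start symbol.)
P is directly left-recursive. The standard transformation for
  A → A α₁ | ... | A α_m | β₁ | ... | β_n
is
  A  → β₁ A' | ... | β_n A'
  A' → α₁ A' | ... | α_m A' | ε

P → d e becomes P → d e P'
P → P - X becomes P' → - X P'
Add P' → ε

Productions for other non-terminals are unchanged:
  X → e
  X → d e

Resulting grammar:
P → d e P'
P' → - X P'
P' → ε
X → e
X → d e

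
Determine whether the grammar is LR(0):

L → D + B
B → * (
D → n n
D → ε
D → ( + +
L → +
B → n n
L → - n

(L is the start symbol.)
A grammar is LR(0) if no state in the canonical LR(0) collection has:
  - both a shift item (dot before a terminal) and a complete item (shift-reduce conflict), or
  - two or more complete items (reduce-reduce conflict; the accept item [L' → L .] counts as a complete item here).

Augment with L' → L and build the canonical LR(0) collection (I0 = CLOSURE({[L' → . L]}), then GOTO on every symbol after a dot until no new states appear). It has 17 states:
  I0: { [D → . ( + +], [D → . n n], [D → .], [L → . +], [L → . - n], [L → . D + B], [L' → . L] }  — shift, reduce
  I1: { [D → ( . + +] }  — shift
  I2: { [L → + .] }  — reduce
  I3: { [L → - . n] }  — shift
  I4: { [L → D . + B] }  — shift
  I5: { [L' → L .] }  — accept
  I6: { [D → n . n] }  — shift
  I7: { [D → n n .] }  — reduce
  I8: { [B → . * (], [B → . n n], [L → D + . B] }  — shift
  I9: { [B → * . (] }  — shift
  I10: { [L → D + B .] }  — reduce
  I11: { [B → n . n] }  — shift
  I12: { [B → n n .] }  — reduce
  I13: { [B → * ( .] }  — reduce
  I14: { [L → - n .] }  — reduce
  I15: { [D → ( + . +] }  — shift
  I16: { [D → ( + + .] }  — reduce

Conflict in state I0:
  Shift-reduce conflict between [D → .] and [D → . ( + +]
So the grammar is NOT LR(0).

Answer: No. Shift-reduce conflict between [D → .] and [D → . ( + +]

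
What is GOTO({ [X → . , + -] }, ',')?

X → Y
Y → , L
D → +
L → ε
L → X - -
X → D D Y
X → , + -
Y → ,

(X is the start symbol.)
GOTO(I, ',') = CLOSURE({ [A → αX.β] : [A → α.Xβ] ∈ I, X = ',' })

Items with dot before ',', with the dot advanced:
  [X → . , + -] → [X → , . + -]
Closure adds nothing (no advanced item has the dot before a non-terminal).

GOTO = { [X → , . + -] }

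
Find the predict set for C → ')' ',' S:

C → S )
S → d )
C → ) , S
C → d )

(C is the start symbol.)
{ ')' }

PREDICT(C → ')' ',' S) = (FIRST(RHS) \ {ε}) ∪ (FOLLOW(C) if ε ∈ FIRST(RHS), i.e. RHS ⇒* ε)
FIRST(')' ',' S) = { ')' }
ε ∉ FIRST(')' ',' S), so FOLLOW(C) is not added.
PREDICT(C → ')' ',' S) = { ')' }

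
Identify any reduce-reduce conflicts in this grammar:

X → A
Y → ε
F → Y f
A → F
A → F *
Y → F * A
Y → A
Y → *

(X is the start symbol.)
Augment with X' → X and build the canonical LR(0) collection (I0 = CLOSURE({[X' → . X]}), then GOTO on every symbol after a dot until no new states appear). It has 9 states:
  I0: { [A → . F *], [A → . F], [F → . Y f], [X → . A], [X' → . X], [Y → . *], [Y → . A], [Y → . F * A], [Y → .] }  — shift, reduce
  I1: { [Y → * .] }  — reduce
  I2: { [X → A .], [Y → A .] }  — 2 reduces
  I3: { [A → F . *], [A → F .], [Y → F . * A] }  — shift, reduce
  I4: { [X' → X .] }  — accept
  I5: { [F → Y . f] }  — shift
  I6: { [F → Y f .] }  — reduce
  I7: { [A → . F *], [A → . F], [A → F * .], [F → . Y f], [Y → . *], [Y → . A], [Y → . F * A], [Y → .], [Y → F * . A] }  — shift, 2 reduces
  I8: { [Y → A .], [Y → F * A .] }  — 2 reduces

I2 contains complete items [X → A .], [Y → A .] — reduce-reduce conflict.
I7 contains complete items [A → F * .], [Y → .] — reduce-reduce conflict.
I8 contains complete items [Y → A .], [Y → F * A .] — reduce-reduce conflict.

Answer: Yes — I2: [X → A .] vs [Y → A .]; I7: [A → F * .] vs [Y → .]; I8: [Y → A .] vs [Y → F * A .]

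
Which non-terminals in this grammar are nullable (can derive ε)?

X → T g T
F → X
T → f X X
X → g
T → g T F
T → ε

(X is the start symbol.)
A non-terminal is nullable if it can derive ε (the empty string): either it has an ε-production, or it has a production whose right-hand side consists entirely of nullable non-terminals.

ε-productions: T → ε
So T is immediately nullable.
No further non-terminal can be added: every production for the remaining non-terminals contains a terminal or a non-nullable non-terminal.
Nullable = { 'T' }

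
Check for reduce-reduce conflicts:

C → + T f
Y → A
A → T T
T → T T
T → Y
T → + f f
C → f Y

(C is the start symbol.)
Yes — I7: [C → f Y .] vs [T → Y .]; I8: [A → T T .] vs [T → T T .]

A reduce-reduce conflict occurs when an LR(0) state has two complete items [A → α .] and [B → β .] — both call for a reduction, and with no lookahead the parser cannot choose between them.

Augment with C' → C and build the canonical LR(0) collection (I0 = CLOSURE({[C' → . C]}), then GOTO on every symbol after a dot until no new states appear). It has 14 states:
  I0: { [C → . + T f], [C → . f Y], [C' → . C] }  — shift
  I1: { [A → . T T], [C → + . T f], [T → . + f f], [T → . T T], [T → . Y], [Y → . A] }  — shift
  I2: { [C' → C .] }  — accept
  I3: { [A → . T T], [C → f . Y], [T → . + f f], [T → . T T], [T → . Y], [Y → . A] }  — shift
  I4: { [T → + . f f] }  — shift
  I5: { [Y → A .] }  — reduce
  I6: { [A → . T T], [A → T . T], [T → . + f f], [T → . T T], [T → . Y], [T → T . T], [Y → . A] }  — shift
  I7: { [C → f Y .], [T → Y .] }  — 2 reduces
  I8: { [A → . T T], [A → T . T], [A → T T .], [T → . + f f], [T → . T T], [T → . Y], [T → T . T], [T → T T .], [Y → . A] }  — shift, 2 reduces
  I9: { [T → Y .] }  — reduce
  I10: { [T → + f . f] }  — shift
  I11: { [T → + f f .] }  — reduce
  I12: { [A → . T T], [A → T . T], [C → + T . f], [T → . + f f], [T → . T T], [T → . Y], [T → T . T], [Y → . A] }  — shift
  I13: { [C → + T f .] }  — reduce

I7 contains complete items [C → f Y .], [T → Y .] — reduce-reduce conflict.
I8 contains complete items [A → T T .], [T → T T .] — reduce-reduce conflict.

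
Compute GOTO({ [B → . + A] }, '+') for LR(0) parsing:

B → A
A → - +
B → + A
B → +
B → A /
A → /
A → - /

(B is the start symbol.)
{ [A → . - +], [A → . - /], [A → . /], [B → + . A] }

GOTO(I, '+') = CLOSURE({ [A → αX.β] : [A → α.Xβ] ∈ I, X = '+' })

Items with dot before '+', with the dot advanced:
  [B → . + A] → [B → + . A]
Closure of the advanced items:
  [B → + . A] has the dot before A: add [A → . - +], [A → . /], [A → . - /]

GOTO = { [A → . - +], [A → . - /], [A → . /], [B → + . A] }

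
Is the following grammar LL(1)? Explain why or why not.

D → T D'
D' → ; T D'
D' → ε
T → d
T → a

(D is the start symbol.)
Relevant sets:
  FOLLOW(D') = { $ }

For D':
  PREDICT(D' → ';' T D') = { ';' }
  PREDICT(D' → ε) = { $ }
For T:
  PREDICT(T → d) = { 'd' }
  PREDICT(T → a) = { 'a' }
D has a single production, so nothing to check there.

All predict sets are disjoint. The grammar IS LL(1).

Answer: Yes, the grammar is LL(1).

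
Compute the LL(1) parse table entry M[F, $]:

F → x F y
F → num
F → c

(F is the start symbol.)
To find M[F, $], we find productions for F where $ is in the predict set (PREDICT(N → α) = (FIRST(α) \ {ε}) ∪ (FOLLOW(N) if α ⇒* ε)).

F → x F y: PREDICT = { 'x' }
F → num: PREDICT = { 'num' }
F → c: PREDICT = { 'c' }

M[F, $] is empty (no production applies)

Answer: Empty (error entry)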